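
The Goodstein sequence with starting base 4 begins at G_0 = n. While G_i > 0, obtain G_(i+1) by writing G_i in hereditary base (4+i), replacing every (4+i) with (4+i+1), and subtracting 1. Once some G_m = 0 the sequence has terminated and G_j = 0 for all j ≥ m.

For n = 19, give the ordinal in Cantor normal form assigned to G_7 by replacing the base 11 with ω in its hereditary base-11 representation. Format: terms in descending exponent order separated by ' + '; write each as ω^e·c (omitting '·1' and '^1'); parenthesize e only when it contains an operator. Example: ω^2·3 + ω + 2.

G_0 = 19. HB_4(19) = 4^2 + 3. Bump = 28. G_1 = 27.
G_1 = 27. HB_5(27) = 5^2 + 2. Bump = 38. G_2 = 37.
G_2 = 37. HB_6(37) = 6^2 + 1. Bump = 50. G_3 = 49.
G_3 = 49. HB_7(49) = 7^2. Bump = 64. G_4 = 63.
G_4 = 63. HB_8(63) = 7·8 + 7. Bump = 70. G_5 = 69.
G_5 = 69. HB_9(69) = 7·9 + 6. Bump = 76. G_6 = 75.
G_6 = 75. HB_10(75) = 7·10 + 5. Bump = 82. G_7 = 81.

ω·7 + 4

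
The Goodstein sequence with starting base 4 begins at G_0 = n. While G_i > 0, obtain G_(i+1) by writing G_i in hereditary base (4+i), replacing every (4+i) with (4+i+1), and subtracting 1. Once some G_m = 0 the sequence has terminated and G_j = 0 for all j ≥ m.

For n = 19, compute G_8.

87

(0) 19|_4 = 4^2 + 3 ↦ 5^2 + 3|_5 = 28 ⇒ 27
(1) 27|_5 = 5^2 + 2 ↦ 6^2 + 2|_6 = 38 ⇒ 37
(2) 37|_6 = 6^2 + 1 ↦ 7^2 + 1|_7 = 50 ⇒ 49
(3) 49|_7 = 7^2 ↦ 8^2|_8 = 64 ⇒ 63
(4) 63|_8 = 7·8 + 7 ↦ 7·9 + 7|_9 = 70 ⇒ 69
(5) 69|_9 = 7·9 + 6 ↦ 7·10 + 6|_10 = 76 ⇒ 75
(6) 75|_10 = 7·10 + 5 ↦ 7·11 + 5|_11 = 82 ⇒ 81
(7) 81|_11 = 7·11 + 4 ↦ 7·12 + 4|_12 = 88 ⇒ 87
(8) 87|_12 = 7·12 + 3 ↦ 7·13 + 3|_13 = 94 ⇒ 93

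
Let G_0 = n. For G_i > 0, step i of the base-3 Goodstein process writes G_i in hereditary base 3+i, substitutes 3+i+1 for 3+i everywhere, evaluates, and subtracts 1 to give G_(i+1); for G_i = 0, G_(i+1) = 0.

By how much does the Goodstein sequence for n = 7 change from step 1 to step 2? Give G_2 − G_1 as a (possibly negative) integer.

1

G_0=7  [base 3] 2·3 + 1  →[3↦4]→  2·4 + 1 = 9  −1 ⇒ G_1=8
G_1=8  [base 4] 2·4  →[4↦5]→  2·5 = 10  −1 ⇒ G_2=9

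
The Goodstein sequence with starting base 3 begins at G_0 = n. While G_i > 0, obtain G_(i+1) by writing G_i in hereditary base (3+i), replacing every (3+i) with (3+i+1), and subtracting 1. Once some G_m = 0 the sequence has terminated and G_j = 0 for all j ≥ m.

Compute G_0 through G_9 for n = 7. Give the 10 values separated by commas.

7 —HB3→ 2·3 + 1 —bump→ 2·4 + 1 = 9 —(−1)→ 8
8 —HB4→ 2·4 —bump→ 2·5 = 10 —(−1)→ 9
9 —HB5→ 5 + 4 —bump→ 6 + 4 = 10 —(−1)→ 9
9 —HB6→ 6 + 3 —bump→ 7 + 3 = 10 —(−1)→ 9
9 —HB7→ 7 + 2 —bump→ 8 + 2 = 10 —(−1)→ 9
9 —HB8→ 8 + 1 —bump→ 9 + 1 = 10 —(−1)→ 9
9 —HB9→ 9 —bump→ 10 = 10 —(−1)→ 9
9 —HB10→ 9 —bump→ 9 = 9 —(−1)→ 8
8 —HB11→ 8 —bump→ 8 = 8 —(−1)→ 7

7, 8, 9, 9, 9, 9, 9, 9, 8, 7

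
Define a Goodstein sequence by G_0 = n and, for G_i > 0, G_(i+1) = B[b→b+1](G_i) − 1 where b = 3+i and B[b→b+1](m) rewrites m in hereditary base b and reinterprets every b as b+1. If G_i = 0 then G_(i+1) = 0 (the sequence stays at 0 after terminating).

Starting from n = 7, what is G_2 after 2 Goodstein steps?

base 3: 7 = 2·3 + 1; at 4: 2·4 + 1 = 9; next = 8
base 4: 8 = 2·4; at 5: 2·5 = 10; next = 9

9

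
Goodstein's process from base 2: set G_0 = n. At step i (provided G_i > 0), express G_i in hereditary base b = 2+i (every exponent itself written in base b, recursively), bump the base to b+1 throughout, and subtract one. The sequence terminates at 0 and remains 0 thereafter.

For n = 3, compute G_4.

1

base 2: 3 = 2 + 1; at 3: 3 + 1 = 4; next = 3
base 3: 3 = 3; at 4: 4 = 4; next = 3
base 4: 3 = 3; at 5: 3 = 3; next = 2
base 5: 2 = 2; at 6: 2 = 2; next = 1
base 6: 1 = 1; at 7: 1 = 1; next = 0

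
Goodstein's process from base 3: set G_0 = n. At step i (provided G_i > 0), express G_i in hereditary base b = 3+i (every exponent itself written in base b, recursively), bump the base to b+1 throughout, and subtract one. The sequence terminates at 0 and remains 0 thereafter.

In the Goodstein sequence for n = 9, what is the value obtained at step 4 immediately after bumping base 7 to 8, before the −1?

24

base 3: 9 = 3^2; at 4: 4^2 = 16; next = 15
base 4: 15 = 3·4 + 3; at 5: 3·5 + 3 = 18; next = 17
base 5: 17 = 3·5 + 2; at 6: 3·6 + 2 = 20; next = 19
base 6: 19 = 3·6 + 1; at 7: 3·7 + 1 = 22; next = 21
base 7: 21 = 3·7; at 8: 3·8 = 24; next = 23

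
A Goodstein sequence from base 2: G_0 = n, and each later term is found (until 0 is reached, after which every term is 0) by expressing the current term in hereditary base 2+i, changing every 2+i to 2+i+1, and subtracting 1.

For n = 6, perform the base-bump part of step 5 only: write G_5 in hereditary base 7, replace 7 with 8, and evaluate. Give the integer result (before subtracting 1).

[0] 6 ≡ 2^2 + 2 (base 2). Lift 3: 30. −1: 29.
[1] 29 ≡ 3^3 + 2 (base 3). Lift 4: 258. −1: 257.
[2] 257 ≡ 4^4 + 1 (base 4). Lift 5: 3126. −1: 3125.
[3] 3125 ≡ 5^5 (base 5). Lift 6: 46656. −1: 46655.
[4] 46655 ≡ 5·6^5 + 5·6^4 + 5·6^3 + 5·6^2 + 5·6 + 5 (base 6). Lift 7: 98040. −1: 98039.

187244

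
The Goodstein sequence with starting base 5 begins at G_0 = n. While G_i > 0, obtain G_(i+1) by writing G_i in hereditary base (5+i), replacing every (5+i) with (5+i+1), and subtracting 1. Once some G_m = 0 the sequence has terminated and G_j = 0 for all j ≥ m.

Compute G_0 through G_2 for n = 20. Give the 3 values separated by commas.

G_0 = 20. HB_5(20) = 4·5. Bump = 24. G_1 = 23.
G_1 = 23. HB_6(23) = 3·6 + 5. Bump = 26. G_2 = 25.

20, 23, 25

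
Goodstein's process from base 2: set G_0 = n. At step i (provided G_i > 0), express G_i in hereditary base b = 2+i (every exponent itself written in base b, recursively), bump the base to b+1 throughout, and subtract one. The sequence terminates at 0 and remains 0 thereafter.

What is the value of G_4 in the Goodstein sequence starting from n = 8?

93395

(0) 8|_2 = 2^(2 + 1) ↦ 3^(3 + 1)|_3 = 81 ⇒ 80
(1) 80|_3 = 2·3^3 + 2·3^2 + 2·3 + 2 ↦ 2·4^4 + 2·4^2 + 2·4 + 2|_4 = 554 ⇒ 553
(2) 553|_4 = 2·4^4 + 2·4^2 + 2·4 + 1 ↦ 2·5^5 + 2·5^2 + 2·5 + 1|_5 = 6311 ⇒ 6310
(3) 6310|_5 = 2·5^5 + 2·5^2 + 2·5 ↦ 2·6^6 + 2·6^2 + 2·6|_6 = 93396 ⇒ 93395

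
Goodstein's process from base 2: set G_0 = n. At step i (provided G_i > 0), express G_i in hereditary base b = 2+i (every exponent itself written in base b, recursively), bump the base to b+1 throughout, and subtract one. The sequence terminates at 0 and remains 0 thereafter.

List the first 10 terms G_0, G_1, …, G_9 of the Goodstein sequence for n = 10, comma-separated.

10, 83, 1025, 15625, 279935, 4215754, 84073323, 1937434592, 50000555551, 1426559238830

G_0=10  [base 2] 2^(2 + 1) + 2  →[2↦3]→  3^(3 + 1) + 3 = 84  −1 ⇒ G_1=83
G_1=83  [base 3] 3^(3 + 1) + 2  →[3↦4]→  4^(4 + 1) + 2 = 1026  −1 ⇒ G_2=1025
G_2=1025  [base 4] 4^(4 + 1) + 1  →[4↦5]→  5^(5 + 1) + 1 = 15626  −1 ⇒ G_3=15625
G_3=15625  [base 5] 5^(5 + 1)  →[5↦6]→  6^(6 + 1) = 279936  −1 ⇒ G_4=279935
G_4=279935  [base 6] 5·6^6 + 5·6^5 + 5·6^4 + 5·6^3 + 5·6^2 + 5·6 + 5  →[6↦7]→  5·7^7 + 5·7^5 + 5·7^4 + 5·7^3 + 5·7^2 + 5·7 + 5 = 4215755  −1 ⇒ G_5=4215754
G_5=4215754  [base 7] 5·7^7 + 5·7^5 + 5·7^4 + 5·7^3 + 5·7^2 + 5·7 + 4  →[7↦8]→  5·8^8 + 5·8^5 + 5·8^4 + 5·8^3 + 5·8^2 + 5·8 + 4 = 84073324  −1 ⇒ G_6=84073323
G_6=84073323  [base 8] 5·8^8 + 5·8^5 + 5·8^4 + 5·8^3 + 5·8^2 + 5·8 + 3  →[8↦9]→  5·9^9 + 5·9^5 + 5·9^4 + 5·9^3 + 5·9^2 + 5·9 + 3 = 1937434593  −1 ⇒ G_7=1937434592
G_7=1937434592  [base 9] 5·9^9 + 5·9^5 + 5·9^4 + 5·9^3 + 5·9^2 + 5·9 + 2  →[9↦10]→  5·10^10 + 5·10^5 + 5·10^4 + 5·10^3 + 5·10^2 + 5·10 + 2 = 50000555552  −1 ⇒ G_8=50000555551
G_8=50000555551  [base 10] 5·10^10 + 5·10^5 + 5·10^4 + 5·10^3 + 5·10^2 + 5·10 + 1  →[10↦11]→  5·11^11 + 5·11^5 + 5·11^4 + 5·11^3 + 5·11^2 + 5·11 + 1 = 1426559238831  −1 ⇒ G_9=1426559238830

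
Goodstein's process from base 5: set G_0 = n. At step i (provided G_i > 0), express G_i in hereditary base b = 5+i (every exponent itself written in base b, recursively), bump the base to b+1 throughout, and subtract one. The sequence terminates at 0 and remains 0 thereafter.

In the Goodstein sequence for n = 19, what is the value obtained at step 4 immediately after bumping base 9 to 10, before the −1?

30

G_0 = 19. HB_5(19) = 3·5 + 4. Bump = 22. G_1 = 21.
G_1 = 21. HB_6(21) = 3·6 + 3. Bump = 24. G_2 = 23.
G_2 = 23. HB_7(23) = 3·7 + 2. Bump = 26. G_3 = 25.
G_3 = 25. HB_8(25) = 3·8 + 1. Bump = 28. G_4 = 27.
G_4 = 27. HB_9(27) = 3·9. Bump = 30. G_5 = 29.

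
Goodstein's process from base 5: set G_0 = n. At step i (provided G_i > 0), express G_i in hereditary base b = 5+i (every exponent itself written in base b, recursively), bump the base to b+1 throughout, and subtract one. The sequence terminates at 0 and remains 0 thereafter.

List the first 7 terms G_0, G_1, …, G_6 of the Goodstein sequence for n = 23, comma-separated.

23, 26, 29, 32, 35, 37, 39

23 —HB5→ 4·5 + 3 —bump→ 4·6 + 3 = 27 —(−1)→ 26
26 —HB6→ 4·6 + 2 —bump→ 4·7 + 2 = 30 —(−1)→ 29
29 —HB7→ 4·7 + 1 —bump→ 4·8 + 1 = 33 —(−1)→ 32
32 —HB8→ 4·8 —bump→ 4·9 = 36 —(−1)→ 35
35 —HB9→ 3·9 + 8 —bump→ 3·10 + 8 = 38 —(−1)→ 37
37 —HB10→ 3·10 + 7 —bump→ 3·11 + 7 = 40 —(−1)→ 39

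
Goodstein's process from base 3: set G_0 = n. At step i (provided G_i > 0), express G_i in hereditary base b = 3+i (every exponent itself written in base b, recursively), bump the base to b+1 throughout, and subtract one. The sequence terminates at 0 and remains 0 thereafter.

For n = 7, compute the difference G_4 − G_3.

0

step 0: 7 = 2·3 + 1; sub 4 for 3: 2·4 + 1; = 9; G_1 = 9−1 = 8
step 1: 8 = 2·4; sub 5 for 4: 2·5; = 10; G_2 = 10−1 = 9
step 2: 9 = 5 + 4; sub 6 for 5: 6 + 4; = 10; G_3 = 10−1 = 9
step 3: 9 = 6 + 3; sub 7 for 6: 7 + 3; = 10; G_4 = 10−1 = 9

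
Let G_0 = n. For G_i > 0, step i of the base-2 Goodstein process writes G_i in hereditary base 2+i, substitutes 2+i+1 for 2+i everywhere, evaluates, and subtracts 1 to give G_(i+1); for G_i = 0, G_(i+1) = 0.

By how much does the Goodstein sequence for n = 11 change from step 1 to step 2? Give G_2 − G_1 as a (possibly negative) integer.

943

11 —HB2→ 2^(2 + 1) + 2 + 1 —bump→ 3^(3 + 1) + 3 + 1 = 85 —(−1)→ 84
84 —HB3→ 3^(3 + 1) + 3 —bump→ 4^(4 + 1) + 4 = 1028 —(−1)→ 1027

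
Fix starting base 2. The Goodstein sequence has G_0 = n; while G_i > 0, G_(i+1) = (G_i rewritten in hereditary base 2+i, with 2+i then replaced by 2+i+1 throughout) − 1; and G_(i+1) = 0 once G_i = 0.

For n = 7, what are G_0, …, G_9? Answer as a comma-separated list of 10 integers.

G_0=7  [base 2] 2^2 + 2 + 1  →[2↦3]→  3^3 + 3 + 1 = 31  −1 ⇒ G_1=30
G_1=30  [base 3] 3^3 + 3  →[3↦4]→  4^4 + 4 = 260  −1 ⇒ G_2=259
G_2=259  [base 4] 4^4 + 3  →[4↦5]→  5^5 + 3 = 3128  −1 ⇒ G_3=3127
G_3=3127  [base 5] 5^5 + 2  →[5↦6]→  6^6 + 2 = 46658  −1 ⇒ G_4=46657
G_4=46657  [base 6] 6^6 + 1  →[6↦7]→  7^7 + 1 = 823544  −1 ⇒ G_5=823543
G_5=823543  [base 7] 7^7  →[7↦8]→  8^8 = 16777216  −1 ⇒ G_6=16777215
G_6=16777215  [base 8] 7·8^7 + 7·8^6 + 7·8^5 + 7·8^4 + 7·8^3 + 7·8^2 + 7·8 + 7  →[8↦9]→  7·9^7 + 7·9^6 + 7·9^5 + 7·9^4 + 7·9^3 + 7·9^2 + 7·9 + 7 = 37665880  −1 ⇒ G_7=37665879
G_7=37665879  [base 9] 7·9^7 + 7·9^6 + 7·9^5 + 7·9^4 + 7·9^3 + 7·9^2 + 7·9 + 6  →[9↦10]→  7·10^7 + 7·10^6 + 7·10^5 + 7·10^4 + 7·10^3 + 7·10^2 + 7·10 + 6 = 77777776  −1 ⇒ G_8=77777775
G_8=77777775  [base 10] 7·10^7 + 7·10^6 + 7·10^5 + 7·10^4 + 7·10^3 + 7·10^2 + 7·10 + 5  →[10↦11]→  7·11^7 + 7·11^6 + 7·11^5 + 7·11^4 + 7·11^3 + 7·11^2 + 7·11 + 5 = 150051214  −1 ⇒ G_9=150051213

7, 30, 259, 3127, 46657, 823543, 16777215, 37665879, 77777775, 150051213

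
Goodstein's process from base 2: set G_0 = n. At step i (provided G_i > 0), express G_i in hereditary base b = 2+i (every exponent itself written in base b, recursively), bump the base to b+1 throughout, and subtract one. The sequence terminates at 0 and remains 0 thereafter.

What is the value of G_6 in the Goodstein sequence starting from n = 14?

134404971

G_0=14  [base 2] 2^(2 + 1) + 2^2 + 2  →[2↦3]→  3^(3 + 1) + 3^3 + 3 = 111  −1 ⇒ G_1=110
G_1=110  [base 3] 3^(3 + 1) + 3^3 + 2  →[3↦4]→  4^(4 + 1) + 4^4 + 2 = 1282  −1 ⇒ G_2=1281
G_2=1281  [base 4] 4^(4 + 1) + 4^4 + 1  →[4↦5]→  5^(5 + 1) + 5^5 + 1 = 18751  −1 ⇒ G_3=18750
G_3=18750  [base 5] 5^(5 + 1) + 5^5  →[5↦6]→  6^(6 + 1) + 6^6 = 326592  −1 ⇒ G_4=326591
G_4=326591  [base 6] 6^(6 + 1) + 5·6^5 + 5·6^4 + 5·6^3 + 5·6^2 + 5·6 + 5  →[6↦7]→  7^(7 + 1) + 5·7^5 + 5·7^4 + 5·7^3 + 5·7^2 + 5·7 + 5 = 5862841  −1 ⇒ G_5=5862840
G_5=5862840  [base 7] 7^(7 + 1) + 5·7^5 + 5·7^4 + 5·7^3 + 5·7^2 + 5·7 + 4  →[7↦8]→  8^(8 + 1) + 5·8^5 + 5·8^4 + 5·8^3 + 5·8^2 + 5·8 + 4 = 134404972  −1 ⇒ G_6=134404971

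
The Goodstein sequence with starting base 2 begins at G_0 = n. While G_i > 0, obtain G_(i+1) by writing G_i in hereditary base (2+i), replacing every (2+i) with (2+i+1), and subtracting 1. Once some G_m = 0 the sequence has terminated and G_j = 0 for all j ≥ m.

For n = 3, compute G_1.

3

step 0: 3 = 2 + 1; sub 3 for 2: 3 + 1; = 4; G_1 = 4−1 = 3
step 1: 3 = 3; sub 4 for 3: 4; = 4; G_2 = 4−1 = 3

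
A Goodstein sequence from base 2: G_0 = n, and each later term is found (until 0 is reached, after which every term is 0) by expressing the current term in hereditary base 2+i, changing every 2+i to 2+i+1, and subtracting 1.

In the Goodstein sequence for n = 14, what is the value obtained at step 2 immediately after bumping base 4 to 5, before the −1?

18751

G_0 = 14. HB_2(14) = 2^(2 + 1) + 2^2 + 2. Bump = 111. G_1 = 110.
G_1 = 110. HB_3(110) = 3^(3 + 1) + 3^3 + 2. Bump = 1282. G_2 = 1281.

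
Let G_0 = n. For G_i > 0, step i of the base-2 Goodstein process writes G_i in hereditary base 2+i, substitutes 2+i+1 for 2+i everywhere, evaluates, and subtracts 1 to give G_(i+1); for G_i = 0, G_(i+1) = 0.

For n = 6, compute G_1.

29

[0] 6 ≡ 2^2 + 2 (base 2). Lift 3: 30. −1: 29.
[1] 29 ≡ 3^3 + 2 (base 3). Lift 4: 258. −1: 257.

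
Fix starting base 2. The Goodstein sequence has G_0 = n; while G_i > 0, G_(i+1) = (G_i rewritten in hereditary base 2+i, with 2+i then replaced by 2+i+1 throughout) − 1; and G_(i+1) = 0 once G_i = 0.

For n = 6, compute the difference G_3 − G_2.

i=0: 6 = 2^2 + 2 (b=2); 2→3: 3^3 + 3 = 30; 30−1 = 29
i=1: 29 = 3^3 + 2 (b=3); 3→4: 4^4 + 2 = 258; 258−1 = 257
i=2: 257 = 4^4 + 1 (b=4); 4→5: 5^5 + 1 = 3126; 3126−1 = 3125

2868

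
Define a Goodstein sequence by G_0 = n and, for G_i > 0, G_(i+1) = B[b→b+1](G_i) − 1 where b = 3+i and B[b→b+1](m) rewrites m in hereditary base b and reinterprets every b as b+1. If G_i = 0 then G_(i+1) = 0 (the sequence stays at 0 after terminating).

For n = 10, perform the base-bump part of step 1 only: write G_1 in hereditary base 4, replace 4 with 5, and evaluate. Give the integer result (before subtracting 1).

[0] 10 ≡ 3^2 + 1 (base 3). Lift 4: 17. −1: 16.
[1] 16 ≡ 4^2 (base 4). Lift 5: 25. −1: 24.

25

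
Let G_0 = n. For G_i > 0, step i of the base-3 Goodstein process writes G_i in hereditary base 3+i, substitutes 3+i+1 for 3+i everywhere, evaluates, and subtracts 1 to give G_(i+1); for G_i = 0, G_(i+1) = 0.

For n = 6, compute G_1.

i=0: 6 = 2·3 (b=3); 3→4: 2·4 = 8; 8−1 = 7
i=1: 7 = 4 + 3 (b=4); 4→5: 5 + 3 = 8; 8−1 = 7

7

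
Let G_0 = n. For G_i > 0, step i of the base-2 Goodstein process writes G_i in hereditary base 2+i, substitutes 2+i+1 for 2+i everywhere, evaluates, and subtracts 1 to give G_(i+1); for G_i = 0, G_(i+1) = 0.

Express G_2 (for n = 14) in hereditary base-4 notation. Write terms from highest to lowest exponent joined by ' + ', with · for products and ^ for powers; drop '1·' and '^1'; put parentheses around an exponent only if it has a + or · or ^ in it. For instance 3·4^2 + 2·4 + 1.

4^(4 + 1) + 4^4 + 1

G_0=14  [base 2] 2^(2 + 1) + 2^2 + 2  →[2↦3]→  3^(3 + 1) + 3^3 + 3 = 111  −1 ⇒ G_1=110
G_1=110  [base 3] 3^(3 + 1) + 3^3 + 2  →[3↦4]→  4^(4 + 1) + 4^4 + 2 = 1282  −1 ⇒ G_2=1281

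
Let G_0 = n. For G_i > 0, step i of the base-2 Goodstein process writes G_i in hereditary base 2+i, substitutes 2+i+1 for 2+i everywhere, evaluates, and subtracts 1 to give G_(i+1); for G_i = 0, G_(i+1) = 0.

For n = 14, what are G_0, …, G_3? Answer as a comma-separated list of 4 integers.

14 —HB2→ 2^(2 + 1) + 2^2 + 2 —bump→ 3^(3 + 1) + 3^3 + 3 = 111 —(−1)→ 110
110 —HB3→ 3^(3 + 1) + 3^3 + 2 —bump→ 4^(4 + 1) + 4^4 + 2 = 1282 —(−1)→ 1281
1281 —HB4→ 4^(4 + 1) + 4^4 + 1 —bump→ 5^(5 + 1) + 5^5 + 1 = 18751 —(−1)→ 18750

14, 110, 1281, 18750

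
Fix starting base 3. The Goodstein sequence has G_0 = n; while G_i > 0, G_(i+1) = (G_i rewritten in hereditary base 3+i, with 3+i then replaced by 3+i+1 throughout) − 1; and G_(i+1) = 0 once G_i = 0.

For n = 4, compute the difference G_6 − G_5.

-1

step 0: 4 = 3 + 1; sub 4 for 3: 4 + 1; = 5; G_1 = 5−1 = 4
step 1: 4 = 4; sub 5 for 4: 5; = 5; G_2 = 5−1 = 4
step 2: 4 = 4; sub 6 for 5: 4; = 4; G_3 = 4−1 = 3
step 3: 3 = 3; sub 7 for 6: 3; = 3; G_4 = 3−1 = 2
step 4: 2 = 2; sub 8 for 7: 2; = 2; G_5 = 2−1 = 1
step 5: 1 = 1; sub 9 for 8: 1; = 1; G_6 = 1−1 = 0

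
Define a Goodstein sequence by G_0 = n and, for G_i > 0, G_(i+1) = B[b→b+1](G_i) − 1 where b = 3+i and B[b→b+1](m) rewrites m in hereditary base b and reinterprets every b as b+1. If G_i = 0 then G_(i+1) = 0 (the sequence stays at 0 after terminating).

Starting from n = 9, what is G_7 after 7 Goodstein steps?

i=0: 9 = 3^2 (b=3); 3→4: 4^2 = 16; 16−1 = 15
i=1: 15 = 3·4 + 3 (b=4); 4→5: 3·5 + 3 = 18; 18−1 = 17
i=2: 17 = 3·5 + 2 (b=5); 5→6: 3·6 + 2 = 20; 20−1 = 19
i=3: 19 = 3·6 + 1 (b=6); 6→7: 3·7 + 1 = 22; 22−1 = 21
i=4: 21 = 3·7 (b=7); 7→8: 3·8 = 24; 24−1 = 23
i=5: 23 = 2·8 + 7 (b=8); 8→9: 2·9 + 7 = 25; 25−1 = 24
i=6: 24 = 2·9 + 6 (b=9); 9→10: 2·10 + 6 = 26; 26−1 = 25
i=7: 25 = 2·10 + 5 (b=10); 10→11: 2·11 + 5 = 27; 27−1 = 26

25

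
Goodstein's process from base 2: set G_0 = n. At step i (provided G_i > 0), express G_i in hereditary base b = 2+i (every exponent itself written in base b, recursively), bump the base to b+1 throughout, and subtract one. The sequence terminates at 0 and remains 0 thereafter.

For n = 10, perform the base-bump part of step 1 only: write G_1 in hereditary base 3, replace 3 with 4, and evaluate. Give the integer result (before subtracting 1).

1026

i=0: 10 = 2^(2 + 1) + 2 (b=2); 2→3: 3^(3 + 1) + 3 = 84; 84−1 = 83
i=1: 83 = 3^(3 + 1) + 2 (b=3); 3→4: 4^(4 + 1) + 2 = 1026; 1026−1 = 1025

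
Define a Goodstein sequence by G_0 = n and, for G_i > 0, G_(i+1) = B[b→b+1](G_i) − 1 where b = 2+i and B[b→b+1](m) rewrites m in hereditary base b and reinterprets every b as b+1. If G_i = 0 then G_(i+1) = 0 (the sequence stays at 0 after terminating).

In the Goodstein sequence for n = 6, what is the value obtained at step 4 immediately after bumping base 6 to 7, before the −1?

i=0: 6 = 2^2 + 2 (b=2); 2→3: 3^3 + 3 = 30; 30−1 = 29
i=1: 29 = 3^3 + 2 (b=3); 3→4: 4^4 + 2 = 258; 258−1 = 257
i=2: 257 = 4^4 + 1 (b=4); 4→5: 5^5 + 1 = 3126; 3126−1 = 3125
i=3: 3125 = 5^5 (b=5); 5→6: 6^6 = 46656; 46656−1 = 46655

98040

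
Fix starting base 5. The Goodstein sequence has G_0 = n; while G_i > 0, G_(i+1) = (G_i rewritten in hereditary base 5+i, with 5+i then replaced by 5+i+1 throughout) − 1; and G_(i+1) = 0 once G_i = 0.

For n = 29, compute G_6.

base 5: 29 = 5^2 + 4; at 6: 6^2 + 4 = 40; next = 39
base 6: 39 = 6^2 + 3; at 7: 7^2 + 3 = 52; next = 51
base 7: 51 = 7^2 + 2; at 8: 8^2 + 2 = 66; next = 65
base 8: 65 = 8^2 + 1; at 9: 9^2 + 1 = 82; next = 81
base 9: 81 = 9^2; at 10: 10^2 = 100; next = 99
base 10: 99 = 9·10 + 9; at 11: 9·11 + 9 = 108; next = 107

107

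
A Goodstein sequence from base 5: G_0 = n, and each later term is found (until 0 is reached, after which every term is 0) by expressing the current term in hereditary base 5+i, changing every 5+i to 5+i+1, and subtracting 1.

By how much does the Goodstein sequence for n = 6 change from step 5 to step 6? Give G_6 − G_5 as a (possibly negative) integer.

-1

i=0: 6 = 5 + 1 (b=5); 5→6: 6 + 1 = 7; 7−1 = 6
i=1: 6 = 6 (b=6); 6→7: 7 = 7; 7−1 = 6
i=2: 6 = 6 (b=7); 7→8: 6 = 6; 6−1 = 5
i=3: 5 = 5 (b=8); 8→9: 5 = 5; 5−1 = 4
i=4: 4 = 4 (b=9); 9→10: 4 = 4; 4−1 = 3
i=5: 3 = 3 (b=10); 10→11: 3 = 3; 3−1 = 2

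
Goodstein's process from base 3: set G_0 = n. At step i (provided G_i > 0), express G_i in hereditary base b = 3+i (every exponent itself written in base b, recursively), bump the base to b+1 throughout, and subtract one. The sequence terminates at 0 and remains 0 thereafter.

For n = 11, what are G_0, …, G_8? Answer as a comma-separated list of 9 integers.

11, 17, 25, 35, 39, 43, 47, 51, 55

G_0 = 11. HB_3(11) = 3^2 + 2. Bump = 18. G_1 = 17.
G_1 = 17. HB_4(17) = 4^2 + 1. Bump = 26. G_2 = 25.
G_2 = 25. HB_5(25) = 5^2. Bump = 36. G_3 = 35.
G_3 = 35. HB_6(35) = 5·6 + 5. Bump = 40. G_4 = 39.
G_4 = 39. HB_7(39) = 5·7 + 4. Bump = 44. G_5 = 43.
G_5 = 43. HB_8(43) = 5·8 + 3. Bump = 48. G_6 = 47.
G_6 = 47. HB_9(47) = 5·9 + 2. Bump = 52. G_7 = 51.
G_7 = 51. HB_10(51) = 5·10 + 1. Bump = 56. G_8 = 55.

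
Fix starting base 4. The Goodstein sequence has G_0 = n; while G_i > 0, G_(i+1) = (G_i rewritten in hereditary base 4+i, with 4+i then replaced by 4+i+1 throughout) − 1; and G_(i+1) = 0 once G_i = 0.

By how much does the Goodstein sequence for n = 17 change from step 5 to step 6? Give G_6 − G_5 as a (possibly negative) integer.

(0) 17|_4 = 4^2 + 1 ↦ 5^2 + 1|_5 = 26 ⇒ 25
(1) 25|_5 = 5^2 ↦ 6^2|_6 = 36 ⇒ 35
(2) 35|_6 = 5·6 + 5 ↦ 5·7 + 5|_7 = 40 ⇒ 39
(3) 39|_7 = 5·7 + 4 ↦ 5·8 + 4|_8 = 44 ⇒ 43
(4) 43|_8 = 5·8 + 3 ↦ 5·9 + 3|_9 = 48 ⇒ 47
(5) 47|_9 = 5·9 + 2 ↦ 5·10 + 2|_10 = 52 ⇒ 51

4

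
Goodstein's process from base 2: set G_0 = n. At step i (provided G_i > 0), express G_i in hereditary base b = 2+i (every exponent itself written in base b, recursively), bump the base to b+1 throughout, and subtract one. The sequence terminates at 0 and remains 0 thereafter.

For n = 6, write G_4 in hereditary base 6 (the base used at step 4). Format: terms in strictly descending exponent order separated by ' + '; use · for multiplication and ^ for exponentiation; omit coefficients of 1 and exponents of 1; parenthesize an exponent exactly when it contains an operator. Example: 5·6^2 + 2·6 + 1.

G_0 = 6. HB_2(6) = 2^2 + 2. Bump = 30. G_1 = 29.
G_1 = 29. HB_3(29) = 3^3 + 2. Bump = 258. G_2 = 257.
G_2 = 257. HB_4(257) = 4^4 + 1. Bump = 3126. G_3 = 3125.
G_3 = 3125. HB_5(3125) = 5^5. Bump = 46656. G_4 = 46655.
G_4 = 46655. HB_6(46655) = 5·6^5 + 5·6^4 + 5·6^3 + 5·6^2 + 5·6 + 5. Bump = 98040. G_5 = 98039.

5·6^5 + 5·6^4 + 5·6^3 + 5·6^2 + 5·6 + 5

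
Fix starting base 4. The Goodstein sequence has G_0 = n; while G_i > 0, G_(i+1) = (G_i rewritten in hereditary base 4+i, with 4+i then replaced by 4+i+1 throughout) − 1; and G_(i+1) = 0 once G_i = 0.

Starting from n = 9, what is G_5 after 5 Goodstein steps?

9 —HB4→ 2·4 + 1 —bump→ 2·5 + 1 = 11 —(−1)→ 10
10 —HB5→ 2·5 —bump→ 2·6 = 12 —(−1)→ 11
11 —HB6→ 6 + 5 —bump→ 7 + 5 = 12 —(−1)→ 11
11 —HB7→ 7 + 4 —bump→ 8 + 4 = 12 —(−1)→ 11
11 —HB8→ 8 + 3 —bump→ 9 + 3 = 12 —(−1)→ 11
11 —HB9→ 9 + 2 —bump→ 10 + 2 = 12 —(−1)→ 11

11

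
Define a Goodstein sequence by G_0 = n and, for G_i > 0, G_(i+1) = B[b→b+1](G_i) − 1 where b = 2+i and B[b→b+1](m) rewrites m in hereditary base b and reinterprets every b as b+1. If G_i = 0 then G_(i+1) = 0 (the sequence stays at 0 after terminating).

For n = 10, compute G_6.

84073323

step 0: 10 = 2^(2 + 1) + 2; sub 3 for 2: 3^(3 + 1) + 3; = 84; G_1 = 84−1 = 83
step 1: 83 = 3^(3 + 1) + 2; sub 4 for 3: 4^(4 + 1) + 2; = 1026; G_2 = 1026−1 = 1025
step 2: 1025 = 4^(4 + 1) + 1; sub 5 for 4: 5^(5 + 1) + 1; = 15626; G_3 = 15626−1 = 15625
step 3: 15625 = 5^(5 + 1); sub 6 for 5: 6^(6 + 1); = 279936; G_4 = 279936−1 = 279935
step 4: 279935 = 5·6^6 + 5·6^5 + 5·6^4 + 5·6^3 + 5·6^2 + 5·6 + 5; sub 7 for 6: 5·7^7 + 5·7^5 + 5·7^4 + 5·7^3 + 5·7^2 + 5·7 + 5; = 4215755; G_5 = 4215755−1 = 4215754
step 5: 4215754 = 5·7^7 + 5·7^5 + 5·7^4 + 5·7^3 + 5·7^2 + 5·7 + 4; sub 8 for 7: 5·8^8 + 5·8^5 + 5·8^4 + 5·8^3 + 5·8^2 + 5·8 + 4; = 84073324; G_6 = 84073324−1 = 84073323
step 6: 84073323 = 5·8^8 + 5·8^5 + 5·8^4 + 5·8^3 + 5·8^2 + 5·8 + 3; sub 9 for 8: 5·9^9 + 5·9^5 + 5·9^4 + 5·9^3 + 5·9^2 + 5·9 + 3; = 1937434593; G_7 = 1937434593−1 = 1937434592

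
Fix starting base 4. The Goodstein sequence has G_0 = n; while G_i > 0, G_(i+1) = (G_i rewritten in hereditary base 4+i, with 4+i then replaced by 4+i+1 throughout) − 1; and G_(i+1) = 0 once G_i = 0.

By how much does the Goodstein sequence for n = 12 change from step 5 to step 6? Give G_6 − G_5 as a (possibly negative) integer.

base 4: 12 = 3·4; at 5: 3·5 = 15; next = 14
base 5: 14 = 2·5 + 4; at 6: 2·6 + 4 = 16; next = 15
base 6: 15 = 2·6 + 3; at 7: 2·7 + 3 = 17; next = 16
base 7: 16 = 2·7 + 2; at 8: 2·8 + 2 = 18; next = 17
base 8: 17 = 2·8 + 1; at 9: 2·9 + 1 = 19; next = 18
base 9: 18 = 2·9; at 10: 2·10 = 20; next = 19

1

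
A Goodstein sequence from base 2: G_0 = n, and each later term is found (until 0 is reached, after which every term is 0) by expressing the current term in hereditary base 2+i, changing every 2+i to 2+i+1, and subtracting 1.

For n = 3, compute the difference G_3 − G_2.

-1

3 —HB2→ 2 + 1 —bump→ 3 + 1 = 4 —(−1)→ 3
3 —HB3→ 3 —bump→ 4 = 4 —(−1)→ 3
3 —HB4→ 3 —bump→ 3 = 3 —(−1)→ 2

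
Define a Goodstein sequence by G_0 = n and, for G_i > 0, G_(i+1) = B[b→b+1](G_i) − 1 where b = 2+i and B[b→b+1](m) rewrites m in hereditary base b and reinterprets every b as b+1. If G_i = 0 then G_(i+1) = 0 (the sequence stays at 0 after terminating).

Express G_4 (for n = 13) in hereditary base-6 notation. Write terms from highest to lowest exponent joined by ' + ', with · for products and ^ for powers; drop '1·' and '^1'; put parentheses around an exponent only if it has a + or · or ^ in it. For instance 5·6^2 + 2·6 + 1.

6^(6 + 1) + 3·6^3 + 3·6^2 + 3·6 + 1

[0] 13 ≡ 2^(2 + 1) + 2^2 + 1 (base 2). Lift 3: 109. −1: 108.
[1] 108 ≡ 3^(3 + 1) + 3^3 (base 3). Lift 4: 1280. −1: 1279.
[2] 1279 ≡ 4^(4 + 1) + 3·4^3 + 3·4^2 + 3·4 + 3 (base 4). Lift 5: 16093. −1: 16092.
[3] 16092 ≡ 5^(5 + 1) + 3·5^3 + 3·5^2 + 3·5 + 2 (base 5). Lift 6: 280712. −1: 280711.
[4] 280711 ≡ 6^(6 + 1) + 3·6^3 + 3·6^2 + 3·6 + 1 (base 6). Lift 7: 5765999. −1: 5765998.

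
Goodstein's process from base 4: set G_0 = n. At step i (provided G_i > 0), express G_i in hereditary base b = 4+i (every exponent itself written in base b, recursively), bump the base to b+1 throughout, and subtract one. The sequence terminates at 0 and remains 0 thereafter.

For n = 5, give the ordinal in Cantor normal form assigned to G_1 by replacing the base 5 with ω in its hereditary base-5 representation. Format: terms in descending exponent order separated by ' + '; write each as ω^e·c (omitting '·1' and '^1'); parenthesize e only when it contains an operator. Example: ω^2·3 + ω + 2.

ω

5 —HB4→ 4 + 1 —bump→ 5 + 1 = 6 —(−1)→ 5
5 —HB5→ 5 —bump→ 6 = 6 —(−1)→ 5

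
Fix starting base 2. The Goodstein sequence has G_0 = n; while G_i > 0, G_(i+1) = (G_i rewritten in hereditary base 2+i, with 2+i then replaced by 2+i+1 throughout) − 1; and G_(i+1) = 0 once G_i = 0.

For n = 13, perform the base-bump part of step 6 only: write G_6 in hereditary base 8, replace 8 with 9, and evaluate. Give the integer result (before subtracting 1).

3486786856

base 2: 13 = 2^(2 + 1) + 2^2 + 1; at 3: 3^(3 + 1) + 3^3 + 1 = 109; next = 108
base 3: 108 = 3^(3 + 1) + 3^3; at 4: 4^(4 + 1) + 4^4 = 1280; next = 1279
base 4: 1279 = 4^(4 + 1) + 3·4^3 + 3·4^2 + 3·4 + 3; at 5: 5^(5 + 1) + 3·5^3 + 3·5^2 + 3·5 + 3 = 16093; next = 16092
base 5: 16092 = 5^(5 + 1) + 3·5^3 + 3·5^2 + 3·5 + 2; at 6: 6^(6 + 1) + 3·6^3 + 3·6^2 + 3·6 + 2 = 280712; next = 280711
base 6: 280711 = 6^(6 + 1) + 3·6^3 + 3·6^2 + 3·6 + 1; at 7: 7^(7 + 1) + 3·7^3 + 3·7^2 + 3·7 + 1 = 5765999; next = 5765998
base 7: 5765998 = 7^(7 + 1) + 3·7^3 + 3·7^2 + 3·7; at 8: 8^(8 + 1) + 3·8^3 + 3·8^2 + 3·8 = 134219480; next = 134219479
base 8: 134219479 = 8^(8 + 1) + 3·8^3 + 3·8^2 + 2·8 + 7; at 9: 9^(9 + 1) + 3·9^3 + 3·9^2 + 2·9 + 7 = 3486786856; next = 3486786855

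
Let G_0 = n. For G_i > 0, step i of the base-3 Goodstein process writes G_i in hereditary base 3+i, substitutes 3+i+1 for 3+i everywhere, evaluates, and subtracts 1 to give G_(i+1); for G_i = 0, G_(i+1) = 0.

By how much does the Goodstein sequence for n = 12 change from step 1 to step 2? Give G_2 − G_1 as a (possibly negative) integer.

8

G_0=12  [base 3] 3^2 + 3  →[3↦4]→  4^2 + 4 = 20  −1 ⇒ G_1=19
G_1=19  [base 4] 4^2 + 3  →[4↦5]→  5^2 + 3 = 28  −1 ⇒ G_2=27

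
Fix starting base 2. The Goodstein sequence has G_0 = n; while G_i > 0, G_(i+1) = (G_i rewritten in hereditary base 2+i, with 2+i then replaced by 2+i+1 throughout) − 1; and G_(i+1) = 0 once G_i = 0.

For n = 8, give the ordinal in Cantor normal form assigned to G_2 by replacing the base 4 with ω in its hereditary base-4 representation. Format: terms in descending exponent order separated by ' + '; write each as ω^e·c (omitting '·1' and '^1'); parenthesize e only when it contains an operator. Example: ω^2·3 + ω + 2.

G_0 = 8. HB_2(8) = 2^(2 + 1). Bump = 81. G_1 = 80.
G_1 = 80. HB_3(80) = 2·3^3 + 2·3^2 + 2·3 + 2. Bump = 554. G_2 = 553.
G_2 = 553. HB_4(553) = 2·4^4 + 2·4^2 + 2·4 + 1. Bump = 6311. G_3 = 6310.

ω^ω·2 + ω^2·2 + ω·2 + 1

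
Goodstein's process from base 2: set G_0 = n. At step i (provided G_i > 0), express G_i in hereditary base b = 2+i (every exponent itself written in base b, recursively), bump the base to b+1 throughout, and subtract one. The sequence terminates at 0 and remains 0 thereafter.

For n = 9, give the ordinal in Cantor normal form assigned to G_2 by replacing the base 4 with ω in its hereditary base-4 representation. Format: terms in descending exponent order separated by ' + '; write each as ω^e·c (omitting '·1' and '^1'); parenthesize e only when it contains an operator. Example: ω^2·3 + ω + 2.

ω^ω·3 + ω^3·3 + ω^2·3 + ω·3 + 3

G_0 = 9. HB_2(9) = 2^(2 + 1) + 1. Bump = 82. G_1 = 81.
G_1 = 81. HB_3(81) = 3^(3 + 1). Bump = 1024. G_2 = 1023.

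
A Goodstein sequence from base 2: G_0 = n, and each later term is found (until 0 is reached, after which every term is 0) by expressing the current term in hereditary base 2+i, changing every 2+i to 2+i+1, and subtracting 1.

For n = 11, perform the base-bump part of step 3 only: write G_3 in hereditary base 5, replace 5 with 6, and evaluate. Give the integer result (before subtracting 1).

11 —HB2→ 2^(2 + 1) + 2 + 1 —bump→ 3^(3 + 1) + 3 + 1 = 85 —(−1)→ 84
84 —HB3→ 3^(3 + 1) + 3 —bump→ 4^(4 + 1) + 4 = 1028 —(−1)→ 1027
1027 —HB4→ 4^(4 + 1) + 3 —bump→ 5^(5 + 1) + 3 = 15628 —(−1)→ 15627
15627 —HB5→ 5^(5 + 1) + 2 —bump→ 6^(6 + 1) + 2 = 279938 —(−1)→ 279937

279938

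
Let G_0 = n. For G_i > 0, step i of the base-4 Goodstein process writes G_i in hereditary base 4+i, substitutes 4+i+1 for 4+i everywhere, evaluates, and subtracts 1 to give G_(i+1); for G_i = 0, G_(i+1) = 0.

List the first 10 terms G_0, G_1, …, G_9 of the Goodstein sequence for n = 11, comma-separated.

G_0=11  [base 4] 2·4 + 3  →[4↦5]→  2·5 + 3 = 13  −1 ⇒ G_1=12
G_1=12  [base 5] 2·5 + 2  →[5↦6]→  2·6 + 2 = 14  −1 ⇒ G_2=13
G_2=13  [base 6] 2·6 + 1  →[6↦7]→  2·7 + 1 = 15  −1 ⇒ G_3=14
G_3=14  [base 7] 2·7  →[7↦8]→  2·8 = 16  −1 ⇒ G_4=15
G_4=15  [base 8] 8 + 7  →[8↦9]→  9 + 7 = 16  −1 ⇒ G_5=15
G_5=15  [base 9] 9 + 6  →[9↦10]→  10 + 6 = 16  −1 ⇒ G_6=15
G_6=15  [base 10] 10 + 5  →[10↦11]→  11 + 5 = 16  −1 ⇒ G_7=15
G_7=15  [base 11] 11 + 4  →[11↦12]→  12 + 4 = 16  −1 ⇒ G_8=15
G_8=15  [base 12] 12 + 3  →[12↦13]→  13 + 3 = 16  −1 ⇒ G_9=15

11, 12, 13, 14, 15, 15, 15, 15, 15, 15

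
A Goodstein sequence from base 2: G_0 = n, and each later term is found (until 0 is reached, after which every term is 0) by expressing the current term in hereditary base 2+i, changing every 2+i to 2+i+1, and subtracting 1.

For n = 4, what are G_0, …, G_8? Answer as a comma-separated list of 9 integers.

base 2: 4 = 2^2; at 3: 3^3 = 27; next = 26
base 3: 26 = 2·3^2 + 2·3 + 2; at 4: 2·4^2 + 2·4 + 2 = 42; next = 41
base 4: 41 = 2·4^2 + 2·4 + 1; at 5: 2·5^2 + 2·5 + 1 = 61; next = 60
base 5: 60 = 2·5^2 + 2·5; at 6: 2·6^2 + 2·6 = 84; next = 83
base 6: 83 = 2·6^2 + 6 + 5; at 7: 2·7^2 + 7 + 5 = 110; next = 109
base 7: 109 = 2·7^2 + 7 + 4; at 8: 2·8^2 + 8 + 4 = 140; next = 139
base 8: 139 = 2·8^2 + 8 + 3; at 9: 2·9^2 + 9 + 3 = 174; next = 173
base 9: 173 = 2·9^2 + 9 + 2; at 10: 2·10^2 + 10 + 2 = 212; next = 211

4, 26, 41, 60, 83, 109, 139, 173, 211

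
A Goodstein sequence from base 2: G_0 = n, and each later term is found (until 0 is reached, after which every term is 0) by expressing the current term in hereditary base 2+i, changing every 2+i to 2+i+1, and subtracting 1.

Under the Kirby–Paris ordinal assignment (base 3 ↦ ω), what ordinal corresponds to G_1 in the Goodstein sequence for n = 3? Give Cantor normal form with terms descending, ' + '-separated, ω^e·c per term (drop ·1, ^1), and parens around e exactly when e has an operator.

ω

[0] 3 ≡ 2 + 1 (base 2). Lift 3: 4. −1: 3.
[1] 3 ≡ 3 (base 3). Lift 4: 4. −1: 3.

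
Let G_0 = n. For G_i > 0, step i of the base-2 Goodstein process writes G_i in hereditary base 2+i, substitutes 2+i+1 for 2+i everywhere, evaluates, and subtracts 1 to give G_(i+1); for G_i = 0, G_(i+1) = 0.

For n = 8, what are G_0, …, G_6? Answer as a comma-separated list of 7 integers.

G_0=8  [base 2] 2^(2 + 1)  →[2↦3]→  3^(3 + 1) = 81  −1 ⇒ G_1=80
G_1=80  [base 3] 2·3^3 + 2·3^2 + 2·3 + 2  →[3↦4]→  2·4^4 + 2·4^2 + 2·4 + 2 = 554  −1 ⇒ G_2=553
G_2=553  [base 4] 2·4^4 + 2·4^2 + 2·4 + 1  →[4↦5]→  2·5^5 + 2·5^2 + 2·5 + 1 = 6311  −1 ⇒ G_3=6310
G_3=6310  [base 5] 2·5^5 + 2·5^2 + 2·5  →[5↦6]→  2·6^6 + 2·6^2 + 2·6 = 93396  −1 ⇒ G_4=93395
G_4=93395  [base 6] 2·6^6 + 2·6^2 + 6 + 5  →[6↦7]→  2·7^7 + 2·7^2 + 7 + 5 = 1647196  −1 ⇒ G_5=1647195
G_5=1647195  [base 7] 2·7^7 + 2·7^2 + 7 + 4  →[7↦8]→  2·8^8 + 2·8^2 + 8 + 4 = 33554572  −1 ⇒ G_6=33554571

8, 80, 553, 6310, 93395, 1647195, 33554571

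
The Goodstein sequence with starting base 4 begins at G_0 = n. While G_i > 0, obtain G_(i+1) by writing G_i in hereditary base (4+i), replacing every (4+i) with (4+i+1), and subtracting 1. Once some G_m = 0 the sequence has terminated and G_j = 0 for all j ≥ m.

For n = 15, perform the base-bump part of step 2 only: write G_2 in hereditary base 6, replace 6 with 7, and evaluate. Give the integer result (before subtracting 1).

22

step 0: 15 = 3·4 + 3; sub 5 for 4: 3·5 + 3; = 18; G_1 = 18−1 = 17
step 1: 17 = 3·5 + 2; sub 6 for 5: 3·6 + 2; = 20; G_2 = 20−1 = 19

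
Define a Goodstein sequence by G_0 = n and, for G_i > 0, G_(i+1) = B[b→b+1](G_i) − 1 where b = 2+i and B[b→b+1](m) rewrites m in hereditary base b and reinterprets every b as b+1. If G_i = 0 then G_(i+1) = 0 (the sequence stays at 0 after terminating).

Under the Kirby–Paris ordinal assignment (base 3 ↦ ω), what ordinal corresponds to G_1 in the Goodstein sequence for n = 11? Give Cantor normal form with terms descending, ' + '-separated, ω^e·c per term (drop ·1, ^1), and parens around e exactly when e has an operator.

ω^(ω + 1) + ω

[0] 11 ≡ 2^(2 + 1) + 2 + 1 (base 2). Lift 3: 85. −1: 84.
[1] 84 ≡ 3^(3 + 1) + 3 (base 3). Lift 4: 1028. −1: 1027.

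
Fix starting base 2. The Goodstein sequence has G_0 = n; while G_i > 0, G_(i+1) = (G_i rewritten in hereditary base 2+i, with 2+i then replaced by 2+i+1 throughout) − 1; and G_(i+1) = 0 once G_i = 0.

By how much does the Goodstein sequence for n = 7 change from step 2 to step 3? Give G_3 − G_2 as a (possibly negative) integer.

7 —HB2→ 2^2 + 2 + 1 —bump→ 3^3 + 3 + 1 = 31 —(−1)→ 30
30 —HB3→ 3^3 + 3 —bump→ 4^4 + 4 = 260 —(−1)→ 259
259 —HB4→ 4^4 + 3 —bump→ 5^5 + 3 = 3128 —(−1)→ 3127

2868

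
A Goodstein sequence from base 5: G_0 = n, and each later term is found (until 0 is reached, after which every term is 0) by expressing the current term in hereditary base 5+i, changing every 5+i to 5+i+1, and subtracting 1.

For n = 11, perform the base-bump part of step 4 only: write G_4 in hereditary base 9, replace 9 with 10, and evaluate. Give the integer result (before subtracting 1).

14

(0) 11|_5 = 2·5 + 1 ↦ 2·6 + 1|_6 = 13 ⇒ 12
(1) 12|_6 = 2·6 ↦ 2·7|_7 = 14 ⇒ 13
(2) 13|_7 = 7 + 6 ↦ 8 + 6|_8 = 14 ⇒ 13
(3) 13|_8 = 8 + 5 ↦ 9 + 5|_9 = 14 ⇒ 13
(4) 13|_9 = 9 + 4 ↦ 10 + 4|_10 = 14 ⇒ 13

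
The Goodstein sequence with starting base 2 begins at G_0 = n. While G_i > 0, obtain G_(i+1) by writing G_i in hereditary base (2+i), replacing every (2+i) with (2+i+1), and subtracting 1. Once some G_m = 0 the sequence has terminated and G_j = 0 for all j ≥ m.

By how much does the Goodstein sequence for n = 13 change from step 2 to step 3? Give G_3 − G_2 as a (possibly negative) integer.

G_0 = 13. HB_2(13) = 2^(2 + 1) + 2^2 + 1. Bump = 109. G_1 = 108.
G_1 = 108. HB_3(108) = 3^(3 + 1) + 3^3. Bump = 1280. G_2 = 1279.
G_2 = 1279. HB_4(1279) = 4^(4 + 1) + 3·4^3 + 3·4^2 + 3·4 + 3. Bump = 16093. G_3 = 16092.

14813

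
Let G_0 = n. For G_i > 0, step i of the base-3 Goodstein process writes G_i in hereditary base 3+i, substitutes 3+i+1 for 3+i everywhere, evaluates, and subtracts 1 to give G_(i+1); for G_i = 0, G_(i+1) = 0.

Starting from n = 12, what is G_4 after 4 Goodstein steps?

49

(0) 12|_3 = 3^2 + 3 ↦ 4^2 + 4|_4 = 20 ⇒ 19
(1) 19|_4 = 4^2 + 3 ↦ 5^2 + 3|_5 = 28 ⇒ 27
(2) 27|_5 = 5^2 + 2 ↦ 6^2 + 2|_6 = 38 ⇒ 37
(3) 37|_6 = 6^2 + 1 ↦ 7^2 + 1|_7 = 50 ⇒ 49
(4) 49|_7 = 7^2 ↦ 8^2|_8 = 64 ⇒ 63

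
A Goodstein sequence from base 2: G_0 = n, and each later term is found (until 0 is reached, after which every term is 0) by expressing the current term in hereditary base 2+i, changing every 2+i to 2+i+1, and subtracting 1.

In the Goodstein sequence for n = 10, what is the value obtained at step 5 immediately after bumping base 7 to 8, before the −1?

step 0: 10 = 2^(2 + 1) + 2; sub 3 for 2: 3^(3 + 1) + 3; = 84; G_1 = 84−1 = 83
step 1: 83 = 3^(3 + 1) + 2; sub 4 for 3: 4^(4 + 1) + 2; = 1026; G_2 = 1026−1 = 1025
step 2: 1025 = 4^(4 + 1) + 1; sub 5 for 4: 5^(5 + 1) + 1; = 15626; G_3 = 15626−1 = 15625
step 3: 15625 = 5^(5 + 1); sub 6 for 5: 6^(6 + 1); = 279936; G_4 = 279936−1 = 279935
step 4: 279935 = 5·6^6 + 5·6^5 + 5·6^4 + 5·6^3 + 5·6^2 + 5·6 + 5; sub 7 for 6: 5·7^7 + 5·7^5 + 5·7^4 + 5·7^3 + 5·7^2 + 5·7 + 5; = 4215755; G_5 = 4215755−1 = 4215754

84073324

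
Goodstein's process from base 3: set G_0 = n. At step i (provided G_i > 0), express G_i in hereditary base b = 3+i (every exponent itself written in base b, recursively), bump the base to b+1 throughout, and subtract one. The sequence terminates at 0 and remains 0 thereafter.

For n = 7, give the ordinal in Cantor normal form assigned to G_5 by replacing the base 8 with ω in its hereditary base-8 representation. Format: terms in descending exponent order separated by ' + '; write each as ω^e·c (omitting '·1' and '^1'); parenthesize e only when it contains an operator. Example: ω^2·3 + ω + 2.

G_0 = 7. HB_3(7) = 2·3 + 1. Bump = 9. G_1 = 8.
G_1 = 8. HB_4(8) = 2·4. Bump = 10. G_2 = 9.
G_2 = 9. HB_5(9) = 5 + 4. Bump = 10. G_3 = 9.
G_3 = 9. HB_6(9) = 6 + 3. Bump = 10. G_4 = 9.
G_4 = 9. HB_7(9) = 7 + 2. Bump = 10. G_5 = 9.
G_5 = 9. HB_8(9) = 8 + 1. Bump = 10. G_6 = 9.

ω + 1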